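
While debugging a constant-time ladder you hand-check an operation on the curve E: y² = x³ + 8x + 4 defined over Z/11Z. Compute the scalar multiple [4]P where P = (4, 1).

(4, 10)

Repeated addition: build up to 4P.
2P: tangent at (4, 1): λ = (3·4² + 8)/(2·1) ≡ 1/2. 2⁻¹ ≡ 6 (mod 11), so λ ≡ 1·6 ≡ 6.
  x = λ² - 4 - 4 = 36 - 8 ≡ 6; y = λ·(4 - 6) - 1 ≡ 9. → (6, 9)
3P: (6, 9) + (4, 1). λ = (1 - 9)/(4 - 6) ≡ 3/9 mod 11. 9⁻¹ ≡ 5 (mod 11) since 9·5 = 45 ≡ 1, so λ ≡ 4.
  x = λ² - 6 - 4 = 16 - 10 ≡ 6; y = λ·(6 - 6) - 9 ≡ 2. → (6, 2)
4P: (6, 2) + (4, 1). λ = (1 - 2)/(4 - 6) ≡ 10/9 mod 11. 9⁻¹ ≡ 5 (mod 11), so λ ≡ 6.
  x = λ² - 6 - 4 = 36 - 10 ≡ 4; y = λ·(6 - 4) - 2 ≡ 10. → (4, 10)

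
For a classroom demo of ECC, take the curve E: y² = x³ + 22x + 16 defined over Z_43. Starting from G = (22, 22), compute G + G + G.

(17, 10)

Repeated addition: build up to 3G.
2G: tangent at (22, 22): λ = (3·22² + 22)/(2·22) ≡ 12/1. 1⁻¹ ≡ 1 (mod 43) since 1·1 = 1 ≡ 1, so λ ≡ 12·1 ≡ 12.
  x = λ² - 22 - 22 = 144 - 44 ≡ 14; y = λ·(22 - 14) - 22 ≡ 31. → (14, 31)
3G: (14, 31) + (22, 22). λ = (22 - 31)/(22 - 14) ≡ 34/8 mod 43. 8⁻¹ ≡ 27 (mod 43), so λ ≡ 15.
  x = λ² - 14 - 22 = 225 - 36 ≡ 17; y = λ·(14 - 17) - 31 ≡ 10. → (17, 10)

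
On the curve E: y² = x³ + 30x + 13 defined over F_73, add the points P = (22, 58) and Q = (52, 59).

(69, 11)

(22, 58) + (52, 59). λ = (59 - 58)/(52 - 22) ≡ 1/30 mod 73. 30⁻¹ ≡ 56 (mod 73), so λ ≡ 56.
  x = λ² - 22 - 52 = 3136 - 74 ≡ 69; y = λ·(22 - 69) - 58 ≡ 11. → (69, 11)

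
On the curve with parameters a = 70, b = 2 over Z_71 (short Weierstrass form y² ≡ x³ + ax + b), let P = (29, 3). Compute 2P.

(53, 62)

tangent at (29, 3): λ = (3·29² + 70)/(2·3) ≡ 37/6. 6⁻¹ ≡ 12 (mod 71), so λ ≡ 37·12 ≡ 18.
  x = λ² - 29 - 29 = 324 - 58 ≡ 53; y = λ·(29 - 53) - 3 ≡ 62. → (53, 62)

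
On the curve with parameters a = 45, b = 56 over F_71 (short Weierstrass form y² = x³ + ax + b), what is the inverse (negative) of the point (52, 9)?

-(52, 9) = (52, -9 mod 71) = (52, 62).

(52, 62)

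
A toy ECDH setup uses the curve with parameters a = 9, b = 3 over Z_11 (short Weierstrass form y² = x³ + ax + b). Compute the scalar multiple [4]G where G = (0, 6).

Double-and-add on 4 = (100)₂. Start with G = (0, 6) for the leading 1-bit.
double: tangent at (0, 6): λ = (3·0² + 9)/(2·6) ≡ 9/1. 1⁻¹ ≡ 1 (mod 11), so λ ≡ 9·1 ≡ 9.
  x = λ² - 0 - 0 = 81 - 0 ≡ 4; y = λ·(0 - 4) - 6 ≡ 2. → (4, 2)
double: tangent at (4, 2): λ = (3·4² + 9)/(2·2) ≡ 2/4. 4⁻¹ ≡ 3 (mod 11), so λ ≡ 2·3 ≡ 6.
  x = λ² - 4 - 4 = 36 - 8 ≡ 6; y = λ·(4 - 6) - 2 ≡ 8. → (6, 8)

(6, 8)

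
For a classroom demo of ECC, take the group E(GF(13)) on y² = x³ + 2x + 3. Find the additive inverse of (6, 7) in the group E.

-(6, 7) = (6, -7 mod 13) = (6, 6).

(6, 6)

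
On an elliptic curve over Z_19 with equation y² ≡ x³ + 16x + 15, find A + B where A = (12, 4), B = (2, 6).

(2, 13)

(12, 4) + (2, 6). λ = (6 - 4)/(2 - 12) ≡ 2/9 mod 19. 9⁻¹ ≡ 17 (mod 19) since 9·17 = 153 ≡ 1, so λ ≡ 15.
  x = λ² - 12 - 2 = 225 - 14 ≡ 2; y = λ·(12 - 2) - 4 ≡ 13. → (2, 13)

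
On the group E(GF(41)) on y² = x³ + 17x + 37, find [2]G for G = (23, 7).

(15, 31)

tangent at (23, 7): λ = (3·23² + 17)/(2·7) ≡ 5/14. 14⁻¹ ≡ 3 (mod 41), so λ ≡ 5·3 ≡ 15.
  x = λ² - 23 - 23 = 225 - 46 ≡ 15; y = λ·(23 - 15) - 7 ≡ 31. → (15, 31)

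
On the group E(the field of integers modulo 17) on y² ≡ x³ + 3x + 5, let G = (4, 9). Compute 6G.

Repeated addition: build up to 6G.
2G: tangent at (4, 9): λ = (3·4² + 3)/(2·9) ≡ 0/1. 1⁻¹ ≡ 1 (mod 17), so λ ≡ 0·1 ≡ 0.
  x = λ² - 4 - 4 = 0 - 8 ≡ 9; y = λ·(4 - 9) - 9 ≡ 8. → (9, 8)
3G: (9, 8) + (4, 9). λ = (9 - 8)/(4 - 9) ≡ 1/12 mod 17. 12⁻¹ ≡ 10 (mod 17), so λ ≡ 10.
  x = λ² - 9 - 4 = 100 - 13 ≡ 2; y = λ·(9 - 2) - 8 ≡ 11. → (2, 11)
4G: (2, 11) + (4, 9). λ = (9 - 11)/(4 - 2) ≡ 15/2 mod 17. 2⁻¹ ≡ 9 (mod 17), so λ ≡ 16.
  x = λ² - 2 - 4 = 256 - 6 ≡ 12; y = λ·(2 - 12) - 11 ≡ 16. → (12, 16)
5G: (12, 16) + (4, 9). λ = (9 - 16)/(4 - 12) ≡ 10/9 mod 17. 9⁻¹ ≡ 2 (mod 17), so λ ≡ 3.
  x = λ² - 12 - 4 = 9 - 16 ≡ 10; y = λ·(12 - 10) - 16 ≡ 7. → (10, 7)
6G: (10, 7) + (4, 9). λ = (9 - 7)/(4 - 10) ≡ 2/11 mod 17. 11⁻¹ ≡ 14 (mod 17), so λ ≡ 11.
  x = λ² - 10 - 4 = 121 - 14 ≡ 5; y = λ·(10 - 5) - 7 ≡ 14. → (5, 14)

(5, 14)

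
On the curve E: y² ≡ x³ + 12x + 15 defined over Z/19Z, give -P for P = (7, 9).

(7, 10)

-(7, 9) = (7, -9 mod 19) = (7, 10).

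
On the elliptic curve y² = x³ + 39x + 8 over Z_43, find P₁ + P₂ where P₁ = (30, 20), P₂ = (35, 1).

(32, 22)

(30, 20) + (35, 1). λ = (1 - 20)/(35 - 30) ≡ 24/5 mod 43. 5⁻¹ ≡ 26 (mod 43) since 5·26 = 130 ≡ 1, so λ ≡ 22.
  x = λ² - 30 - 35 = 484 - 65 ≡ 32; y = λ·(30 - 32) - 20 ≡ 22. → (32, 22)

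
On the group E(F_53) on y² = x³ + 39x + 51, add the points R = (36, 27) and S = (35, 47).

(11, 3)

(36, 27) + (35, 47). λ = (47 - 27)/(35 - 36) ≡ 20/52 mod 53. 52⁻¹ ≡ 52 (mod 53), so λ ≡ 33.
  x = λ² - 36 - 35 = 1089 - 71 ≡ 11; y = λ·(36 - 11) - 27 ≡ 3. → (11, 3)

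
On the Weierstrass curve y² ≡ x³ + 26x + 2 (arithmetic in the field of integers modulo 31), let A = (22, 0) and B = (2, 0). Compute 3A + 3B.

(7, 0)

First 3A:
Repeated addition: build up to 3A.
2A: (22, 0) + (22, 0): same x and y₁ ≡ -y₂, so the sum is O.
3A: O + (22, 0) = (22, 0) (identity).
3A = (22, 0).
Next 3B:
Repeated addition: build up to 3B.
2B: (2, 0) + (2, 0): same x and y₁ ≡ -y₂, so the sum is O.
3B: O + (2, 0) = (2, 0) (identity).
3B = (2, 0).
Finally 3A + 3B:
(22, 0) + (2, 0). λ = (0 - 0)/(2 - 22) ≡ 0/11 mod 31. 11⁻¹ ≡ 17 (mod 31), so λ ≡ 0.
  x = λ² - 22 - 2 = 0 - 24 ≡ 7; y = λ·(22 - 7) - 0 ≡ 0. → (7, 0)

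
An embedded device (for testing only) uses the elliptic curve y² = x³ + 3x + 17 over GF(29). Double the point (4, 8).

(17, 14)

tangent at (4, 8): λ = (3·4² + 3)/(2·8) ≡ 22/16. 16⁻¹ ≡ 20 (mod 29) since 16·20 = 320 ≡ 1, so λ ≡ 22·20 ≡ 5.
  x = λ² - 4 - 4 = 25 - 8 ≡ 17; y = λ·(4 - 17) - 8 ≡ 14. → (17, 14)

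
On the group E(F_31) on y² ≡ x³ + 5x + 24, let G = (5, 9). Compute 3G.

(18, 5)

Repeated addition: build up to 3G.
2G: tangent at (5, 9): λ = (3·5² + 5)/(2·9) ≡ 18/18. 18⁻¹ ≡ 19 (mod 31), so λ ≡ 18·19 ≡ 1.
  x = λ² - 5 - 5 = 1 - 10 ≡ 22; y = λ·(5 - 22) - 9 ≡ 5. → (22, 5)
3G: (22, 5) + (5, 9). λ = (9 - 5)/(5 - 22) ≡ 4/14 mod 31. 14⁻¹ ≡ 20 (mod 31) since 14·20 = 280 ≡ 1, so λ ≡ 18.
  x = λ² - 22 - 5 = 324 - 27 ≡ 18; y = λ·(22 - 18) - 5 ≡ 5. → (18, 5)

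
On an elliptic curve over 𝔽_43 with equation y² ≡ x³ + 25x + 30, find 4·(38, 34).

Write P = (38, 34).
Double-and-add on 4 = (100)₂. Start with P = (38, 34) for the leading 1-bit.
double: tangent at (38, 34): λ = (3·38² + 25)/(2·34) ≡ 14/25. 25⁻¹ ≡ 31 (mod 43), so λ ≡ 14·31 ≡ 4.
  x = λ² - 38 - 38 = 16 - 76 ≡ 26; y = λ·(38 - 26) - 34 ≡ 14. → (26, 14)
double: tangent at (26, 14): λ = (3·26² + 25)/(2·14) ≡ 32/28. 28⁻¹ ≡ 20 (mod 43), so λ ≡ 32·20 ≡ 38.
  x = λ² - 26 - 26 = 1444 - 52 ≡ 16; y = λ·(26 - 16) - 14 ≡ 22. → (16, 22)

(16, 22)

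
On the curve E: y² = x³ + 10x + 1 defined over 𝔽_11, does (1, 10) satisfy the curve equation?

y² = 10² ≡ 1; x³ + 10x + 1 = 12 ≡ 1 (mod 11). 1 = 1.

yes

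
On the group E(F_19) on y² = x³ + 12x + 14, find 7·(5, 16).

(13, 12)

Write G = (5, 16).
Repeated addition: build up to 7G.
2G: tangent at (5, 16): λ = (3·5² + 12)/(2·16) ≡ 11/13. 13⁻¹ ≡ 3 (mod 19), so λ ≡ 11·3 ≡ 14.
  x = λ² - 5 - 5 = 196 - 10 ≡ 15; y = λ·(5 - 15) - 16 ≡ 15. → (15, 15)
3G: (15, 15) + (5, 16). λ = (16 - 15)/(5 - 15) ≡ 1/9 mod 19. 9⁻¹ ≡ 17 (mod 19), so λ ≡ 17.
  x = λ² - 15 - 5 = 289 - 20 ≡ 3; y = λ·(15 - 3) - 15 ≡ 18. → (3, 18)
4G: (3, 18) + (5, 16). λ = (16 - 18)/(5 - 3) ≡ 17/2 mod 19. 2⁻¹ ≡ 10 (mod 19) since 2·10 = 20 ≡ 1, so λ ≡ 18.
  x = λ² - 3 - 5 = 324 - 8 ≡ 12; y = λ·(3 - 12) - 18 ≡ 10. → (12, 10)
5G: (12, 10) + (5, 16). λ = (16 - 10)/(5 - 12) ≡ 6/12 mod 19. 12⁻¹ ≡ 8 (mod 19) since 12·8 = 96 ≡ 1, so λ ≡ 10.
  x = λ² - 12 - 5 = 100 - 17 ≡ 7; y = λ·(12 - 7) - 10 ≡ 2. → (7, 2)
6G: (7, 2) + (5, 16). λ = (16 - 2)/(5 - 7) ≡ 14/17 mod 19. 17⁻¹ ≡ 9 (mod 19), so λ ≡ 12.
  x = λ² - 7 - 5 = 144 - 12 ≡ 18; y = λ·(7 - 18) - 2 ≡ 18. → (18, 18)
7G: (18, 18) + (5, 16). λ = (16 - 18)/(5 - 18) ≡ 17/6 mod 19. 6⁻¹ ≡ 16 (mod 19), so λ ≡ 6.
  x = λ² - 18 - 5 = 36 - 23 ≡ 13; y = λ·(18 - 13) - 18 ≡ 12. → (13, 12)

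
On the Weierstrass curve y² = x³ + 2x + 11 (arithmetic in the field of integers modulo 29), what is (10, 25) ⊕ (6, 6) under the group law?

(12, 9)

(10, 25) + (6, 6). λ = (6 - 25)/(6 - 10) ≡ 10/25 mod 29. 25⁻¹ ≡ 7 (mod 29), so λ ≡ 12.
  x = λ² - 10 - 6 = 144 - 16 ≡ 12; y = λ·(10 - 12) - 25 ≡ 9. → (12, 9)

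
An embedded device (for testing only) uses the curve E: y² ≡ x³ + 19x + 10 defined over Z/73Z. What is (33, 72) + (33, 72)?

(62, 52)

tangent at (33, 72): λ = (3·33² + 19)/(2·72) ≡ 1/71. 71⁻¹ ≡ 36 (mod 73) since 71·36 = 2556 ≡ 1, so λ ≡ 1·36 ≡ 36.
  x = λ² - 33 - 33 = 1296 - 66 ≡ 62; y = λ·(33 - 62) - 72 ≡ 52. → (62, 52)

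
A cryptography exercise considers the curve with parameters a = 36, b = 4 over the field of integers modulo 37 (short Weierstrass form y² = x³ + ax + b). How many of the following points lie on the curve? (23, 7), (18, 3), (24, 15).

(23, 7): 7² ≡ 12, rhs ≡ 12 → on.
(18, 3): 3² ≡ 9, rhs ≡ 9 → on.
(24, 15): 15² ≡ 3, rhs ≡ 3 → on.

3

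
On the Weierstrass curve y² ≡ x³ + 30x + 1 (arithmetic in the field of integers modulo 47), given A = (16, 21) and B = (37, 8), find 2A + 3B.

(26, 11)

First 2A:
Repeated addition: build up to 2A.
2A: tangent at (16, 21): λ = (3·16² + 30)/(2·21) ≡ 46/42. 42⁻¹ ≡ 28 (mod 47) since 42·28 = 1176 ≡ 1, so λ ≡ 46·28 ≡ 19.
  x = λ² - 16 - 16 = 361 - 32 ≡ 0; y = λ·(16 - 0) - 21 ≡ 1. → (0, 1)
2A = (0, 1).
Next 3B:
Repeated addition: build up to 3B.
2B: tangent at (37, 8): λ = (3·37² + 30)/(2·8) ≡ 1/16. 16⁻¹ ≡ 3 (mod 47), so λ ≡ 1·3 ≡ 3.
  x = λ² - 37 - 37 = 9 - 74 ≡ 29; y = λ·(37 - 29) - 8 ≡ 16. → (29, 16)
3B: (29, 16) + (37, 8). λ = (8 - 16)/(37 - 29) ≡ 39/8 mod 47. 8⁻¹ ≡ 6 (mod 47) since 8·6 = 48 ≡ 1, so λ ≡ 46.
  x = λ² - 29 - 37 = 2116 - 66 ≡ 29; y = λ·(29 - 29) - 16 ≡ 31. → (29, 31)
3B = (29, 31).
Finally 2A + 3B:
(0, 1) + (29, 31). λ = (31 - 1)/(29 - 0) ≡ 30/29 mod 47. 29⁻¹ ≡ 13 (mod 47), so λ ≡ 14.
  x = λ² - 0 - 29 = 196 - 29 ≡ 26; y = λ·(0 - 26) - 1 ≡ 11. → (26, 11)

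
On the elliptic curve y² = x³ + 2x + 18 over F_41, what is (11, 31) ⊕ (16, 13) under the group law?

(4, 34)

(11, 31) + (16, 13). λ = (13 - 31)/(16 - 11) ≡ 23/5 mod 41. 5⁻¹ ≡ 33 (mod 41), so λ ≡ 21.
  x = λ² - 11 - 16 = 441 - 27 ≡ 4; y = λ·(11 - 4) - 31 ≡ 34. → (4, 34)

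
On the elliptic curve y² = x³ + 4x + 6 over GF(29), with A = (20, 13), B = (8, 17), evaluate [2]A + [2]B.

(0, 21)

First 2A:
Repeated addition: build up to 2A.
2A: tangent at (20, 13): λ = (3·20² + 4)/(2·13) ≡ 15/26. 26⁻¹ ≡ 19 (mod 29) since 26·19 = 494 ≡ 1, so λ ≡ 15·19 ≡ 24.
  x = λ² - 20 - 20 = 576 - 40 ≡ 14; y = λ·(20 - 14) - 13 ≡ 15. → (14, 15)
2A = (14, 15).
Next 2B:
Repeated addition: build up to 2B.
2B: tangent at (8, 17): λ = (3·8² + 4)/(2·17) ≡ 22/5. 5⁻¹ ≡ 6 (mod 29), so λ ≡ 22·6 ≡ 16.
  x = λ² - 8 - 8 = 256 - 16 ≡ 8; y = λ·(8 - 8) - 17 ≡ 12. → (8, 12)
2B = (8, 12).
Finally 2A + 2B:
(14, 15) + (8, 12). λ = (12 - 15)/(8 - 14) ≡ 26/23 mod 29. 23⁻¹ ≡ 24 (mod 29) since 23·24 = 552 ≡ 1, so λ ≡ 15.
  x = λ² - 14 - 8 = 225 - 22 ≡ 0; y = λ·(14 - 0) - 15 ≡ 21. → (0, 21)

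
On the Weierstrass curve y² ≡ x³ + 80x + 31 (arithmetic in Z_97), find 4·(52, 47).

Write G = (52, 47).
Double-and-add on 4 = (100)₂. Start with G = (52, 47) for the leading 1-bit.
double: tangent at (52, 47): λ = (3·52² + 80)/(2·47) ≡ 44/94. 94⁻¹ ≡ 32 (mod 97), so λ ≡ 44·32 ≡ 50.
  x = λ² - 52 - 52 = 2500 - 104 ≡ 68; y = λ·(52 - 68) - 47 ≡ 26. → (68, 26)
double: tangent at (68, 26): λ = (3·68² + 80)/(2·26) ≡ 81/52. 52⁻¹ ≡ 28 (mod 97) since 52·28 = 1456 ≡ 1, so λ ≡ 81·28 ≡ 37.
  x = λ² - 68 - 68 = 1369 - 136 ≡ 69; y = λ·(68 - 69) - 26 ≡ 34. → (69, 34)

(69, 34)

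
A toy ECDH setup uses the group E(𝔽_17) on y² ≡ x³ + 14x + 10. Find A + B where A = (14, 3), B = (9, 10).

(14, 3) + (9, 10). λ = (10 - 3)/(9 - 14) ≡ 7/12 mod 17. 12⁻¹ ≡ 10 (mod 17), so λ ≡ 2.
  x = λ² - 14 - 9 = 4 - 23 ≡ 15; y = λ·(14 - 15) - 3 ≡ 12. → (15, 12)

(15, 12)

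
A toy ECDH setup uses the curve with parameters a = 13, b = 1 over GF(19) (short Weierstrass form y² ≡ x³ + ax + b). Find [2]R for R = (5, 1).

tangent at (5, 1): λ = (3·5² + 13)/(2·1) ≡ 12/2. 2⁻¹ ≡ 10 (mod 19) since 2·10 = 20 ≡ 1, so λ ≡ 12·10 ≡ 6.
  x = λ² - 5 - 5 = 36 - 10 ≡ 7; y = λ·(5 - 7) - 1 ≡ 6. → (7, 6)

(7, 6)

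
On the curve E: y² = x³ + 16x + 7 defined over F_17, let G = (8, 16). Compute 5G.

(11, 16)

Repeated addition: build up to 5G.
2G: tangent at (8, 16): λ = (3·8² + 16)/(2·16) ≡ 4/15. 15⁻¹ ≡ 8 (mod 17) since 15·8 = 120 ≡ 1, so λ ≡ 4·8 ≡ 15.
  x = λ² - 8 - 8 = 225 - 16 ≡ 5; y = λ·(8 - 5) - 16 ≡ 12. → (5, 12)
3G: (5, 12) + (8, 16). λ = (16 - 12)/(8 - 5) ≡ 4/3 mod 17. 3⁻¹ ≡ 6 (mod 17), so λ ≡ 7.
  x = λ² - 5 - 8 = 49 - 13 ≡ 2; y = λ·(5 - 2) - 12 ≡ 9. → (2, 9)
4G: (2, 9) + (8, 16). λ = (16 - 9)/(8 - 2) ≡ 7/6 mod 17. 6⁻¹ ≡ 3 (mod 17) since 6·3 = 18 ≡ 1, so λ ≡ 4.
  x = λ² - 2 - 8 = 16 - 10 ≡ 6; y = λ·(2 - 6) - 9 ≡ 9. → (6, 9)
5G: (6, 9) + (8, 16). λ = (16 - 9)/(8 - 6) ≡ 7/2 mod 17. 2⁻¹ ≡ 9 (mod 17) since 2·9 = 18 ≡ 1, so λ ≡ 12.
  x = λ² - 6 - 8 = 144 - 14 ≡ 11; y = λ·(6 - 11) - 9 ≡ 16. → (11, 16)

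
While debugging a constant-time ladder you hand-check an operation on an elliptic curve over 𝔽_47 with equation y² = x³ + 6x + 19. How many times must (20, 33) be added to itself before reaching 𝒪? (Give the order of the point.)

2P: tangent at (20, 33): λ = (3·20² + 6)/(2·33) ≡ 31/19. 19⁻¹ ≡ 5 (mod 47), so λ ≡ 31·5 ≡ 14.
  x = λ² - 20 - 20 = 196 - 40 ≡ 15; y = λ·(20 - 15) - 33 ≡ 37. → (15, 37)
3P: (15, 37) + (20, 33). λ = (33 - 37)/(20 - 15) ≡ 43/5 mod 47. 5⁻¹ ≡ 19 (mod 47), so λ ≡ 18.
  x = λ² - 15 - 20 = 324 - 35 ≡ 7; y = λ·(15 - 7) - 37 ≡ 13. → (7, 13)
4P: (7, 13) + (20, 33). λ = (33 - 13)/(20 - 7) ≡ 20/13 mod 47. 13⁻¹ ≡ 29 (mod 47) since 13·29 = 377 ≡ 1, so λ ≡ 16.
  x = λ² - 7 - 20 = 256 - 27 ≡ 41; y = λ·(7 - 41) - 13 ≡ 7. → (41, 7)
5P: (41, 7) + (20, 33). λ = (33 - 7)/(20 - 41) ≡ 26/26 mod 47. 26⁻¹ ≡ 38 (mod 47), so λ ≡ 1.
  x = λ² - 41 - 20 = 1 - 61 ≡ 34; y = λ·(41 - 34) - 7 ≡ 0. → (34, 0)
6P: (34, 0) + (20, 33). λ = (33 - 0)/(20 - 34) ≡ 33/33 mod 47. 33⁻¹ ≡ 10 (mod 47), so λ ≡ 1.
  x = λ² - 34 - 20 = 1 - 54 ≡ 41; y = λ·(34 - 41) - 0 ≡ 40. → (41, 40)
7P: (41, 40) + (20, 33). λ = (33 - 40)/(20 - 41) ≡ 40/26 mod 47. 26⁻¹ ≡ 38 (mod 47), so λ ≡ 16.
  x = λ² - 41 - 20 = 256 - 61 ≡ 7; y = λ·(41 - 7) - 40 ≡ 34. → (7, 34)
8P: (7, 34) + (20, 33). λ = (33 - 34)/(20 - 7) ≡ 46/13 mod 47. 13⁻¹ ≡ 29 (mod 47) since 13·29 = 377 ≡ 1, so λ ≡ 18.
  x = λ² - 7 - 20 = 324 - 27 ≡ 15; y = λ·(7 - 15) - 34 ≡ 10. → (15, 10)
9P: (15, 10) + (20, 33). λ = (33 - 10)/(20 - 15) ≡ 23/5 mod 47. 5⁻¹ ≡ 19 (mod 47), so λ ≡ 14.
  x = λ² - 15 - 20 = 196 - 35 ≡ 20; y = λ·(15 - 20) - 10 ≡ 14. → (20, 14)
10P: (20, 14) + (20, 33): same x and y₁ ≡ -y₂, so the sum is 𝒪.
10P = 𝒪, so the order is 10.

10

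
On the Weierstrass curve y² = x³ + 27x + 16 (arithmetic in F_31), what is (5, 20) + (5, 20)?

(22, 25)

tangent at (5, 20): λ = (3·5² + 27)/(2·20) ≡ 9/9. 9⁻¹ ≡ 7 (mod 31) since 9·7 = 63 ≡ 1, so λ ≡ 9·7 ≡ 1.
  x = λ² - 5 - 5 = 1 - 10 ≡ 22; y = λ·(5 - 22) - 20 ≡ 25. → (22, 25)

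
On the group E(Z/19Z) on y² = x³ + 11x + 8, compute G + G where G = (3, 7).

tangent at (3, 7): λ = (3·3² + 11)/(2·7) ≡ 0/14. 14⁻¹ ≡ 15 (mod 19) since 14·15 = 210 ≡ 1, so λ ≡ 0·15 ≡ 0.
  x = λ² - 3 - 3 = 0 - 6 ≡ 13; y = λ·(3 - 13) - 7 ≡ 12. → (13, 12)

(13, 12)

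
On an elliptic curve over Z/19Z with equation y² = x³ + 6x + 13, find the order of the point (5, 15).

2P: tangent at (5, 15): λ = (3·5² + 6)/(2·15) ≡ 5/11. 11⁻¹ ≡ 7 (mod 19), so λ ≡ 5·7 ≡ 16.
  x = λ² - 5 - 5 = 256 - 10 ≡ 18; y = λ·(5 - 18) - 15 ≡ 5. → (18, 5)
3P: (18, 5) + (5, 15). λ = (15 - 5)/(5 - 18) ≡ 10/6 mod 19. 6⁻¹ ≡ 16 (mod 19) since 6·16 = 96 ≡ 1, so λ ≡ 8.
  x = λ² - 18 - 5 = 64 - 23 ≡ 3; y = λ·(18 - 3) - 5 ≡ 1. → (3, 1)
4P: (3, 1) + (5, 15). λ = (15 - 1)/(5 - 3) ≡ 14/2 mod 19. 2⁻¹ ≡ 10 (mod 19), so λ ≡ 7.
  x = λ² - 3 - 5 = 49 - 8 ≡ 3; y = λ·(3 - 3) - 1 ≡ 18. → (3, 18)
5P: (3, 18) + (5, 15). λ = (15 - 18)/(5 - 3) ≡ 16/2 mod 19. 2⁻¹ ≡ 10 (mod 19) since 2·10 = 20 ≡ 1, so λ ≡ 8.
  x = λ² - 3 - 5 = 64 - 8 ≡ 18; y = λ·(3 - 18) - 18 ≡ 14. → (18, 14)
6P: (18, 14) + (5, 15). λ = (15 - 14)/(5 - 18) ≡ 1/6 mod 19. 6⁻¹ ≡ 16 (mod 19), so λ ≡ 16.
  x = λ² - 18 - 5 = 256 - 23 ≡ 5; y = λ·(18 - 5) - 14 ≡ 4. → (5, 4)
7P: (5, 4) + (5, 15): same x and y₁ ≡ -y₂, so the sum is O.
7P = O, so the order is 7.

7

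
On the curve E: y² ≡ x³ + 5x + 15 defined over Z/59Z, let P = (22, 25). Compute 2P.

(19, 40)

tangent at (22, 25): λ = (3·22² + 5)/(2·25) ≡ 41/50. 50⁻¹ ≡ 13 (mod 59) since 50·13 = 650 ≡ 1, so λ ≡ 41·13 ≡ 2.
  x = λ² - 22 - 22 = 4 - 44 ≡ 19; y = λ·(22 - 19) - 25 ≡ 40. → (19, 40)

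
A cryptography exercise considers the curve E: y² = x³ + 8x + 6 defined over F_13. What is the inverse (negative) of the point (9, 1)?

(9, 12)

-(9, 1) = (9, -1 mod 13) = (9, 12).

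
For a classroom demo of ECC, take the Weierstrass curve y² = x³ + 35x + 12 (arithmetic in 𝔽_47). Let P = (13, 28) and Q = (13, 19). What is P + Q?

O

The two points share x = 13 and their y-coordinates satisfy 28 + 19 ≡ 0 (mod 47), so they are inverses. Their sum is 𝒪.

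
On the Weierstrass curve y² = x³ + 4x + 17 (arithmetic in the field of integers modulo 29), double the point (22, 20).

tangent at (22, 20): λ = (3·22² + 4)/(2·20) ≡ 6/11. 11⁻¹ ≡ 8 (mod 29), so λ ≡ 6·8 ≡ 19.
  x = λ² - 22 - 22 = 361 - 44 ≡ 27; y = λ·(22 - 27) - 20 ≡ 1. → (27, 1)

(27, 1)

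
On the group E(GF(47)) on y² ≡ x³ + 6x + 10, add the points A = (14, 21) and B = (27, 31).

(23, 1)

(14, 21) + (27, 31). λ = (31 - 21)/(27 - 14) ≡ 10/13 mod 47. 13⁻¹ ≡ 29 (mod 47) since 13·29 = 377 ≡ 1, so λ ≡ 8.
  x = λ² - 14 - 27 = 64 - 41 ≡ 23; y = λ·(14 - 23) - 21 ≡ 1. → (23, 1)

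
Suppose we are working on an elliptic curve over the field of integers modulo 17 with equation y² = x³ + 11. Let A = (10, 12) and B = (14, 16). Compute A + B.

(11, 4)

(10, 12) + (14, 16). λ = (16 - 12)/(14 - 10) ≡ 4/4 mod 17. 4⁻¹ ≡ 13 (mod 17) since 4·13 = 52 ≡ 1, so λ ≡ 1.
  x = λ² - 10 - 14 = 1 - 24 ≡ 11; y = λ·(10 - 11) - 12 ≡ 4. → (11, 4)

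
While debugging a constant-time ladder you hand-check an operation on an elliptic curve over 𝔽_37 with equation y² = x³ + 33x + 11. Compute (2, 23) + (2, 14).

O

The two points share x = 2 and their y-coordinates satisfy 23 + 14 ≡ 0 (mod 37), so they are inverses. Their sum is 𝒪.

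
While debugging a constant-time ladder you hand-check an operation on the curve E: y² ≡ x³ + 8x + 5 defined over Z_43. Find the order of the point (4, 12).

2P: tangent at (4, 12): λ = (3·4² + 8)/(2·12) ≡ 13/24. 24⁻¹ ≡ 9 (mod 43) since 24·9 = 216 ≡ 1, so λ ≡ 13·9 ≡ 31.
  x = λ² - 4 - 4 = 961 - 8 ≡ 7; y = λ·(4 - 7) - 12 ≡ 24. → (7, 24)
3P: (7, 24) + (4, 12). λ = (12 - 24)/(4 - 7) ≡ 31/40 mod 43. 40⁻¹ ≡ 14 (mod 43), so λ ≡ 4.
  x = λ² - 7 - 4 = 16 - 11 ≡ 5; y = λ·(7 - 5) - 24 ≡ 27. → (5, 27)
4P: (5, 27) + (4, 12). λ = (12 - 27)/(4 - 5) ≡ 28/42 mod 43. 42⁻¹ ≡ 42 (mod 43), so λ ≡ 15.
  x = λ² - 5 - 4 = 225 - 9 ≡ 1; y = λ·(5 - 1) - 27 ≡ 33. → (1, 33)
5P: (1, 33) + (4, 12). λ = (12 - 33)/(4 - 1) ≡ 22/3 mod 43. 3⁻¹ ≡ 29 (mod 43), so λ ≡ 36.
  x = λ² - 1 - 4 = 1296 - 5 ≡ 1; y = λ·(1 - 1) - 33 ≡ 10. → (1, 10)
6P: (1, 10) + (4, 12). λ = (12 - 10)/(4 - 1) ≡ 2/3 mod 43. 3⁻¹ ≡ 29 (mod 43) since 3·29 = 87 ≡ 1, so λ ≡ 15.
  x = λ² - 1 - 4 = 225 - 5 ≡ 5; y = λ·(1 - 5) - 10 ≡ 16. → (5, 16)
7P: (5, 16) + (4, 12). λ = (12 - 16)/(4 - 5) ≡ 39/42 mod 43. 42⁻¹ ≡ 42 (mod 43) since 42·42 = 1764 ≡ 1, so λ ≡ 4.
  x = λ² - 5 - 4 = 16 - 9 ≡ 7; y = λ·(5 - 7) - 16 ≡ 19. → (7, 19)
8P: (7, 19) + (4, 12). λ = (12 - 19)/(4 - 7) ≡ 36/40 mod 43. 40⁻¹ ≡ 14 (mod 43), so λ ≡ 31.
  x = λ² - 7 - 4 = 961 - 11 ≡ 4; y = λ·(7 - 4) - 19 ≡ 31. → (4, 31)
9P: (4, 31) + (4, 12): same x and y₁ ≡ -y₂, so the sum is the point at infinity.
9P = the point at infinity, so the order is 9.

9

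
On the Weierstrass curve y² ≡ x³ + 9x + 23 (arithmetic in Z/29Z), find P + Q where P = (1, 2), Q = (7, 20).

(1, 2) + (7, 20). λ = (20 - 2)/(7 - 1) ≡ 18/6 mod 29. 6⁻¹ ≡ 5 (mod 29) since 6·5 = 30 ≡ 1, so λ ≡ 3.
  x = λ² - 1 - 7 = 9 - 8 ≡ 1; y = λ·(1 - 1) - 2 ≡ 27. → (1, 27)

(1, 27)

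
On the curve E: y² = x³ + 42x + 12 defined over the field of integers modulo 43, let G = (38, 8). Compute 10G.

Double-and-add on 10 = (1010)₂. Start with G = (38, 8) for the leading 1-bit.
double: tangent at (38, 8): λ = (3·38² + 42)/(2·8) ≡ 31/16. 16⁻¹ ≡ 35 (mod 43), so λ ≡ 31·35 ≡ 10.
  x = λ² - 38 - 38 = 100 - 76 ≡ 24; y = λ·(38 - 24) - 8 ≡ 3. → (24, 3)
double: tangent at (24, 3): λ = (3·24² + 42)/(2·3) ≡ 7/6. 6⁻¹ ≡ 36 (mod 43) since 6·36 = 216 ≡ 1, so λ ≡ 7·36 ≡ 37.
  x = λ² - 24 - 24 = 1369 - 48 ≡ 31; y = λ·(24 - 31) - 3 ≡ 39. → (31, 39)
add G: (31, 39) + (38, 8). λ = (8 - 39)/(38 - 31) ≡ 12/7 mod 43. 7⁻¹ ≡ 37 (mod 43), so λ ≡ 14.
  x = λ² - 31 - 38 = 196 - 69 ≡ 41; y = λ·(31 - 41) - 39 ≡ 36. → (41, 36)
double: tangent at (41, 36): λ = (3·41² + 42)/(2·36) ≡ 11/29. 29⁻¹ ≡ 3 (mod 43) since 29·3 = 87 ≡ 1, so λ ≡ 11·3 ≡ 33.
  x = λ² - 41 - 41 = 1089 - 82 ≡ 18; y = λ·(41 - 18) - 36 ≡ 35. → (18, 35)

(18, 35)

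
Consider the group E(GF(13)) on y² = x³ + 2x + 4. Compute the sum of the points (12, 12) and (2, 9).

(0, 2)

(12, 12) + (2, 9). λ = (9 - 12)/(2 - 12) ≡ 10/3 mod 13. 3⁻¹ ≡ 9 (mod 13), so λ ≡ 12.
  x = λ² - 12 - 2 = 144 - 14 ≡ 0; y = λ·(12 - 0) - 12 ≡ 2. → (0, 2)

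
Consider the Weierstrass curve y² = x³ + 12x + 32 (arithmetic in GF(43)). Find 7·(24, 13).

(20, 39)

Write G = (24, 13).
Repeated addition: build up to 7G.
2G: tangent at (24, 13): λ = (3·24² + 12)/(2·13) ≡ 20/26. 26⁻¹ ≡ 5 (mod 43) since 26·5 = 130 ≡ 1, so λ ≡ 20·5 ≡ 14.
  x = λ² - 24 - 24 = 196 - 48 ≡ 19; y = λ·(24 - 19) - 13 ≡ 14. → (19, 14)
3G: (19, 14) + (24, 13). λ = (13 - 14)/(24 - 19) ≡ 42/5 mod 43. 5⁻¹ ≡ 26 (mod 43) since 5·26 = 130 ≡ 1, so λ ≡ 17.
  x = λ² - 19 - 24 = 289 - 43 ≡ 31; y = λ·(19 - 31) - 14 ≡ 40. → (31, 40)
4G: (31, 40) + (24, 13). λ = (13 - 40)/(24 - 31) ≡ 16/36 mod 43. 36⁻¹ ≡ 6 (mod 43), so λ ≡ 10.
  x = λ² - 31 - 24 = 100 - 55 ≡ 2; y = λ·(31 - 2) - 40 ≡ 35. → (2, 35)
5G: (2, 35) + (24, 13). λ = (13 - 35)/(24 - 2) ≡ 21/22 mod 43. 22⁻¹ ≡ 2 (mod 43) since 22·2 = 44 ≡ 1, so λ ≡ 42.
  x = λ² - 2 - 24 = 1764 - 26 ≡ 18; y = λ·(2 - 18) - 35 ≡ 24. → (18, 24)
6G: (18, 24) + (24, 13). λ = (13 - 24)/(24 - 18) ≡ 32/6 mod 43. 6⁻¹ ≡ 36 (mod 43) since 6·36 = 216 ≡ 1, so λ ≡ 34.
  x = λ² - 18 - 24 = 1156 - 42 ≡ 39; y = λ·(18 - 39) - 24 ≡ 36. → (39, 36)
7G: (39, 36) + (24, 13). λ = (13 - 36)/(24 - 39) ≡ 20/28 mod 43. 28⁻¹ ≡ 20 (mod 43) since 28·20 = 560 ≡ 1, so λ ≡ 13.
  x = λ² - 39 - 24 = 169 - 63 ≡ 20; y = λ·(39 - 20) - 36 ≡ 39. → (20, 39)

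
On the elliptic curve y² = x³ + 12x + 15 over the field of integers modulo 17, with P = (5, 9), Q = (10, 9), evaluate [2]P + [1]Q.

(12, 0)

First 2P:
Repeated addition: build up to 2P.
2P: tangent at (5, 9): λ = (3·5² + 12)/(2·9) ≡ 2/1. 1⁻¹ ≡ 1 (mod 17), so λ ≡ 2·1 ≡ 2.
  x = λ² - 5 - 5 = 4 - 10 ≡ 11; y = λ·(5 - 11) - 9 ≡ 13. → (11, 13)
2P = (11, 13).
Finally 2P + Q:
(11, 13) + (10, 9). λ = (9 - 13)/(10 - 11) ≡ 13/16 mod 17. 16⁻¹ ≡ 16 (mod 17), so λ ≡ 4.
  x = λ² - 11 - 10 = 16 - 21 ≡ 12; y = λ·(11 - 12) - 13 ≡ 0. → (12, 0)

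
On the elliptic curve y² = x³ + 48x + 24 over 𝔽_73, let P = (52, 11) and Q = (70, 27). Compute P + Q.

(52, 11) + (70, 27). λ = (27 - 11)/(70 - 52) ≡ 16/18 mod 73. 18⁻¹ ≡ 69 (mod 73) since 18·69 = 1242 ≡ 1, so λ ≡ 9.
  x = λ² - 52 - 70 = 81 - 122 ≡ 32; y = λ·(52 - 32) - 11 ≡ 23. → (32, 23)

(32, 23)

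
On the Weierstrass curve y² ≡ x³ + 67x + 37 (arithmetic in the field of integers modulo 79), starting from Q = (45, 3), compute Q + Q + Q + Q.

(37, 70)

Repeated addition: build up to 4Q.
2Q: tangent at (45, 3): λ = (3·45² + 67)/(2·3) ≡ 59/6. 6⁻¹ ≡ 66 (mod 79) since 6·66 = 396 ≡ 1, so λ ≡ 59·66 ≡ 23.
  x = λ² - 45 - 45 = 529 - 90 ≡ 44; y = λ·(45 - 44) - 3 ≡ 20. → (44, 20)
3Q: (44, 20) + (45, 3). λ = (3 - 20)/(45 - 44) ≡ 62/1 mod 79. 1⁻¹ ≡ 1 (mod 79) since 1·1 = 1 ≡ 1, so λ ≡ 62.
  x = λ² - 44 - 45 = 3844 - 89 ≡ 42; y = λ·(44 - 42) - 20 ≡ 25. → (42, 25)
4Q: (42, 25) + (45, 3). λ = (3 - 25)/(45 - 42) ≡ 57/3 mod 79. 3⁻¹ ≡ 53 (mod 79) since 3·53 = 159 ≡ 1, so λ ≡ 19.
  x = λ² - 42 - 45 = 361 - 87 ≡ 37; y = λ·(42 - 37) - 25 ≡ 70. → (37, 70)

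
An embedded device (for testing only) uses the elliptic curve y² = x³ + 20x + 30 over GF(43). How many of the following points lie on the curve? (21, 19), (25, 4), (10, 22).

(21, 19): 19² ≡ 17, rhs ≡ 36 → off.
(25, 4): 4² ≡ 16, rhs ≡ 30 → off.
(10, 22): 22² ≡ 11, rhs ≡ 26 → off.

0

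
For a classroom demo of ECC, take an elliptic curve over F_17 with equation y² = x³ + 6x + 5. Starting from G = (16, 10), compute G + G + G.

(8, 15)

Repeated addition: build up to 3G.
2G: tangent at (16, 10): λ = (3·16² + 6)/(2·10) ≡ 9/3. 3⁻¹ ≡ 6 (mod 17), so λ ≡ 9·6 ≡ 3.
  x = λ² - 16 - 16 = 9 - 32 ≡ 11; y = λ·(16 - 11) - 10 ≡ 5. → (11, 5)
3G: (11, 5) + (16, 10). λ = (10 - 5)/(16 - 11) ≡ 5/5 mod 17. 5⁻¹ ≡ 7 (mod 17), so λ ≡ 1.
  x = λ² - 11 - 16 = 1 - 27 ≡ 8; y = λ·(11 - 8) - 5 ≡ 15. → (8, 15)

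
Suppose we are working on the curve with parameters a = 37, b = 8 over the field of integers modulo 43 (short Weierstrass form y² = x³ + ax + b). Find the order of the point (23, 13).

12

2P: tangent at (23, 13): λ = (3·23² + 37)/(2·13) ≡ 33/26. 26⁻¹ ≡ 5 (mod 43) since 26·5 = 130 ≡ 1, so λ ≡ 33·5 ≡ 36.
  x = λ² - 23 - 23 = 1296 - 46 ≡ 3; y = λ·(23 - 3) - 13 ≡ 19. → (3, 19)
3P: (3, 19) + (23, 13). λ = (13 - 19)/(23 - 3) ≡ 37/20 mod 43. 20⁻¹ ≡ 28 (mod 43) since 20·28 = 560 ≡ 1, so λ ≡ 4.
  x = λ² - 3 - 23 = 16 - 26 ≡ 33; y = λ·(3 - 33) - 19 ≡ 33. → (33, 33)
4P: (33, 33) + (23, 13). λ = (13 - 33)/(23 - 33) ≡ 23/33 mod 43. 33⁻¹ ≡ 30 (mod 43) since 33·30 = 990 ≡ 1, so λ ≡ 2.
  x = λ² - 33 - 23 = 4 - 56 ≡ 34; y = λ·(33 - 34) - 33 ≡ 8. → (34, 8)
5P: (34, 8) + (23, 13). λ = (13 - 8)/(23 - 34) ≡ 5/32 mod 43. 32⁻¹ ≡ 39 (mod 43) since 32·39 = 1248 ≡ 1, so λ ≡ 23.
  x = λ² - 34 - 23 = 529 - 57 ≡ 42; y = λ·(34 - 42) - 8 ≡ 23. → (42, 23)
6P: (42, 23) + (23, 13). λ = (13 - 23)/(23 - 42) ≡ 33/24 mod 43. 24⁻¹ ≡ 9 (mod 43), so λ ≡ 39.
  x = λ² - 42 - 23 = 1521 - 65 ≡ 37; y = λ·(42 - 37) - 23 ≡ 0. → (37, 0)
7P: (37, 0) + (23, 13). λ = (13 - 0)/(23 - 37) ≡ 13/29 mod 43. 29⁻¹ ≡ 3 (mod 43) since 29·3 = 87 ≡ 1, so λ ≡ 39.
  x = λ² - 37 - 23 = 1521 - 60 ≡ 42; y = λ·(37 - 42) - 0 ≡ 20. → (42, 20)
8P: (42, 20) + (23, 13). λ = (13 - 20)/(23 - 42) ≡ 36/24 mod 43. 24⁻¹ ≡ 9 (mod 43), so λ ≡ 23.
  x = λ² - 42 - 23 = 529 - 65 ≡ 34; y = λ·(42 - 34) - 20 ≡ 35. → (34, 35)
9P: (34, 35) + (23, 13). λ = (13 - 35)/(23 - 34) ≡ 21/32 mod 43. 32⁻¹ ≡ 39 (mod 43), so λ ≡ 2.
  x = λ² - 34 - 23 = 4 - 57 ≡ 33; y = λ·(34 - 33) - 35 ≡ 10. → (33, 10)
10P: (33, 10) + (23, 13). λ = (13 - 10)/(23 - 33) ≡ 3/33 mod 43. 33⁻¹ ≡ 30 (mod 43), so λ ≡ 4.
  x = λ² - 33 - 23 = 16 - 56 ≡ 3; y = λ·(33 - 3) - 10 ≡ 24. → (3, 24)
11P: (3, 24) + (23, 13). λ = (13 - 24)/(23 - 3) ≡ 32/20 mod 43. 20⁻¹ ≡ 28 (mod 43), so λ ≡ 36.
  x = λ² - 3 - 23 = 1296 - 26 ≡ 23; y = λ·(3 - 23) - 24 ≡ 30. → (23, 30)
12P: (23, 30) + (23, 13): same x and y₁ ≡ -y₂, so the sum is 𝒪.
12P = 𝒪, so the order is 12.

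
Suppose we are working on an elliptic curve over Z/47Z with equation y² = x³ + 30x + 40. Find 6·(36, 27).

(11, 3)

Write P = (36, 27).
Double-and-add on 6 = (110)₂. Start with P = (36, 27) for the leading 1-bit.
double: tangent at (36, 27): λ = (3·36² + 30)/(2·27) ≡ 17/7. 7⁻¹ ≡ 27 (mod 47) since 7·27 = 189 ≡ 1, so λ ≡ 17·27 ≡ 36.
  x = λ² - 36 - 36 = 1296 - 72 ≡ 2; y = λ·(36 - 2) - 27 ≡ 22. → (2, 22)
add P: (2, 22) + (36, 27). λ = (27 - 22)/(36 - 2) ≡ 5/34 mod 47. 34⁻¹ ≡ 18 (mod 47) since 34·18 = 612 ≡ 1, so λ ≡ 43.
  x = λ² - 2 - 36 = 1849 - 38 ≡ 25; y = λ·(2 - 25) - 22 ≡ 23. → (25, 23)
double: tangent at (25, 23): λ = (3·25² + 30)/(2·23) ≡ 25/46. 46⁻¹ ≡ 46 (mod 47), so λ ≡ 25·46 ≡ 22.
  x = λ² - 25 - 25 = 484 - 50 ≡ 11; y = λ·(25 - 11) - 23 ≡ 3. → (11, 3)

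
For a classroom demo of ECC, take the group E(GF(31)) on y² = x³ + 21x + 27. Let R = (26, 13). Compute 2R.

tangent at (26, 13): λ = (3·26² + 21)/(2·13) ≡ 3/26. 26⁻¹ ≡ 6 (mod 31), so λ ≡ 3·6 ≡ 18.
  x = λ² - 26 - 26 = 324 - 52 ≡ 24; y = λ·(26 - 24) - 13 ≡ 23. → (24, 23)

(24, 23)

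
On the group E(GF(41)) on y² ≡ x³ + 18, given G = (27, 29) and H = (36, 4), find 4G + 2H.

(0, 31)

First 4G:
Repeated addition: build up to 4G.
2G: tangent at (27, 29): λ = (3·27² + 0)/(2·29) ≡ 14/17. 17⁻¹ ≡ 29 (mod 41), so λ ≡ 14·29 ≡ 37.
  x = λ² - 27 - 27 = 1369 - 54 ≡ 3; y = λ·(27 - 3) - 29 ≡ 39. → (3, 39)
3G: (3, 39) + (27, 29). λ = (29 - 39)/(27 - 3) ≡ 31/24 mod 41. 24⁻¹ ≡ 12 (mod 41) since 24·12 = 288 ≡ 1, so λ ≡ 3.
  x = λ² - 3 - 27 = 9 - 30 ≡ 20; y = λ·(3 - 20) - 39 ≡ 33. → (20, 33)
4G: (20, 33) + (27, 29). λ = (29 - 33)/(27 - 20) ≡ 37/7 mod 41. 7⁻¹ ≡ 6 (mod 41) since 7·6 = 42 ≡ 1, so λ ≡ 17.
  x = λ² - 20 - 27 = 289 - 47 ≡ 37; y = λ·(20 - 37) - 33 ≡ 6. → (37, 6)
4G = (37, 6).
Next 2H:
Repeated addition: build up to 2H.
2H: tangent at (36, 4): λ = (3·36² + 0)/(2·4) ≡ 34/8. 8⁻¹ ≡ 36 (mod 41) since 8·36 = 288 ≡ 1, so λ ≡ 34·36 ≡ 35.
  x = λ² - 36 - 36 = 1225 - 72 ≡ 5; y = λ·(36 - 5) - 4 ≡ 15. → (5, 15)
2H = (5, 15).
Finally 4G + 2H:
(37, 6) + (5, 15). λ = (15 - 6)/(5 - 37) ≡ 9/9 mod 41. 9⁻¹ ≡ 32 (mod 41), so λ ≡ 1.
  x = λ² - 37 - 5 = 1 - 42 ≡ 0; y = λ·(37 - 0) - 6 ≡ 31. → (0, 31)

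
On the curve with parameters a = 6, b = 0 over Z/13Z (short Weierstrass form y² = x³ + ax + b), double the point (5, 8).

tangent at (5, 8): λ = (3·5² + 6)/(2·8) ≡ 3/3. 3⁻¹ ≡ 9 (mod 13) since 3·9 = 27 ≡ 1, so λ ≡ 3·9 ≡ 1.
  x = λ² - 5 - 5 = 1 - 10 ≡ 4; y = λ·(5 - 4) - 8 ≡ 6. → (4, 6)

(4, 6)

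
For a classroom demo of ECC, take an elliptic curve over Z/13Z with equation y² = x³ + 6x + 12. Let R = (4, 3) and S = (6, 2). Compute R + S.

(0, 8)

(4, 3) + (6, 2). λ = (2 - 3)/(6 - 4) ≡ 12/2 mod 13. 2⁻¹ ≡ 7 (mod 13), so λ ≡ 6.
  x = λ² - 4 - 6 = 36 - 10 ≡ 0; y = λ·(4 - 0) - 3 ≡ 8. → (0, 8)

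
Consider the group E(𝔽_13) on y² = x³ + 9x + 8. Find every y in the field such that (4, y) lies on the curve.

x³ + 9x + 8 = 108 ≡ 4 (mod 13).
Square roots of 4 mod 13: 2 and 11 (since 2² = 4 ≡ 4).

2, 11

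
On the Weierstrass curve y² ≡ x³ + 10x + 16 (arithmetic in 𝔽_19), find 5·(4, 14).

(18, 9)

Write P = (4, 14).
Double-and-add on 5 = (101)₂. Start with P = (4, 14) for the leading 1-bit.
double: tangent at (4, 14): λ = (3·4² + 10)/(2·14) ≡ 1/9. 9⁻¹ ≡ 17 (mod 19), so λ ≡ 1·17 ≡ 17.
  x = λ² - 4 - 4 = 289 - 8 ≡ 15; y = λ·(4 - 15) - 14 ≡ 8. → (15, 8)
double: tangent at (15, 8): λ = (3·15² + 10)/(2·8) ≡ 1/16. 16⁻¹ ≡ 6 (mod 19), so λ ≡ 1·6 ≡ 6.
  x = λ² - 15 - 15 = 36 - 30 ≡ 6; y = λ·(15 - 6) - 8 ≡ 8. → (6, 8)
add P: (6, 8) + (4, 14). λ = (14 - 8)/(4 - 6) ≡ 6/17 mod 19. 17⁻¹ ≡ 9 (mod 19), so λ ≡ 16.
  x = λ² - 6 - 4 = 256 - 10 ≡ 18; y = λ·(6 - 18) - 8 ≡ 9. → (18, 9)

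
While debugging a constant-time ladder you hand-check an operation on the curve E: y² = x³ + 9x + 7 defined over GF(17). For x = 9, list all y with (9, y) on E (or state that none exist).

1, 16

x³ + 9x + 7 = 817 ≡ 1 (mod 17).
Square roots of 1 mod 17: 1 and 16 (since 1² = 1 ≡ 1).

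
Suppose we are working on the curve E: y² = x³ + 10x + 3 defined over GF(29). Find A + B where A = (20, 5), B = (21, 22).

(20, 5) + (21, 22). λ = (22 - 5)/(21 - 20) ≡ 17/1 mod 29. 1⁻¹ ≡ 1 (mod 29), so λ ≡ 17.
  x = λ² - 20 - 21 = 289 - 41 ≡ 16; y = λ·(20 - 16) - 5 ≡ 5. → (16, 5)

(16, 5)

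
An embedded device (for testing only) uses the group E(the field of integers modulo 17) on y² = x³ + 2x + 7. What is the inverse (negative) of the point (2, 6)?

(2, 11)

-(2, 6) = (2, -6 mod 17) = (2, 11).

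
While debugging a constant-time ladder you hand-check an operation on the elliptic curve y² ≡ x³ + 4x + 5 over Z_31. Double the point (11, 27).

tangent at (11, 27): λ = (3·11² + 4)/(2·27) ≡ 26/23. 23⁻¹ ≡ 27 (mod 31), so λ ≡ 26·27 ≡ 20.
  x = λ² - 11 - 11 = 400 - 22 ≡ 6; y = λ·(11 - 6) - 27 ≡ 11. → (6, 11)

(6, 11)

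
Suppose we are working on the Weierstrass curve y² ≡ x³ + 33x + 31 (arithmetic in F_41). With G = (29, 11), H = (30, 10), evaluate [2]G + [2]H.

(30, 31)

First 2G:
Repeated addition: build up to 2G.
2G: tangent at (29, 11): λ = (3·29² + 33)/(2·11) ≡ 14/22. 22⁻¹ ≡ 28 (mod 41), so λ ≡ 14·28 ≡ 23.
  x = λ² - 29 - 29 = 529 - 58 ≡ 20; y = λ·(29 - 20) - 11 ≡ 32. → (20, 32)
2G = (20, 32).
Next 2H:
Repeated addition: build up to 2H.
2H: tangent at (30, 10): λ = (3·30² + 33)/(2·10) ≡ 27/20. 20⁻¹ ≡ 39 (mod 41) since 20·39 = 780 ≡ 1, so λ ≡ 27·39 ≡ 28.
  x = λ² - 30 - 30 = 784 - 60 ≡ 27; y = λ·(30 - 27) - 10 ≡ 33. → (27, 33)
2H = (27, 33).
Finally 2G + 2H:
(20, 32) + (27, 33). λ = (33 - 32)/(27 - 20) ≡ 1/7 mod 41. 7⁻¹ ≡ 6 (mod 41), so λ ≡ 6.
  x = λ² - 20 - 27 = 36 - 47 ≡ 30; y = λ·(20 - 30) - 32 ≡ 31. → (30, 31)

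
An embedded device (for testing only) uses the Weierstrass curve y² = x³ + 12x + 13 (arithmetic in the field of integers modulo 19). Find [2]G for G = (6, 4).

tangent at (6, 4): λ = (3·6² + 12)/(2·4) ≡ 6/8. 8⁻¹ ≡ 12 (mod 19), so λ ≡ 6·12 ≡ 15.
  x = λ² - 6 - 6 = 225 - 12 ≡ 4; y = λ·(6 - 4) - 4 ≡ 7. → (4, 7)

(4, 7)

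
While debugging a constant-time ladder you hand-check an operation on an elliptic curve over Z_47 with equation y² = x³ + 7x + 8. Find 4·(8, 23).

(3, 44)

Write Q = (8, 23).
Double-and-add on 4 = (100)₂. Start with Q = (8, 23) for the leading 1-bit.
double: tangent at (8, 23): λ = (3·8² + 7)/(2·23) ≡ 11/46. 46⁻¹ ≡ 46 (mod 47), so λ ≡ 11·46 ≡ 36.
  x = λ² - 8 - 8 = 1296 - 16 ≡ 11; y = λ·(8 - 11) - 23 ≡ 10. → (11, 10)
double: tangent at (11, 10): λ = (3·11² + 7)/(2·10) ≡ 41/20. 20⁻¹ ≡ 40 (mod 47) since 20·40 = 800 ≡ 1, so λ ≡ 41·40 ≡ 42.
  x = λ² - 11 - 11 = 1764 - 22 ≡ 3; y = λ·(11 - 3) - 10 ≡ 44. → (3, 44)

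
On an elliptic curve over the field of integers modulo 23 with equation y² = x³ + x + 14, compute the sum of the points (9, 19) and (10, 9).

(9, 19) + (10, 9). λ = (9 - 19)/(10 - 9) ≡ 13/1 mod 23. 1⁻¹ ≡ 1 (mod 23) since 1·1 = 1 ≡ 1, so λ ≡ 13.
  x = λ² - 9 - 10 = 169 - 19 ≡ 12; y = λ·(9 - 12) - 19 ≡ 11. → (12, 11)

(12, 11)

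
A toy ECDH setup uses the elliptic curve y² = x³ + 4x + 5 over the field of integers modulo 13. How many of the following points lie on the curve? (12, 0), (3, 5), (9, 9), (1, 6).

3

(12, 0): 0² ≡ 0, rhs ≡ 0 → on.
(3, 5): 5² ≡ 12, rhs ≡ 5 → off.
(9, 9): 9² ≡ 3, rhs ≡ 3 → on.
(1, 6): 6² ≡ 10, rhs ≡ 10 → on.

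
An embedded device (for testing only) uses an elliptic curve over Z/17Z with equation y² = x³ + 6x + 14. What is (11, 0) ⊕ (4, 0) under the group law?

(11, 0) + (4, 0). λ = (0 - 0)/(4 - 11) ≡ 0/10 mod 17. 10⁻¹ ≡ 12 (mod 17), so λ ≡ 0.
  x = λ² - 11 - 4 = 0 - 15 ≡ 2; y = λ·(11 - 2) - 0 ≡ 0. → (2, 0)

(2, 0)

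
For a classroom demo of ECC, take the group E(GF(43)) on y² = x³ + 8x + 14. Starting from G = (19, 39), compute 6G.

Repeated addition: build up to 6G.
2G: tangent at (19, 39): λ = (3·19² + 8)/(2·39) ≡ 16/35. 35⁻¹ ≡ 16 (mod 43) since 35·16 = 560 ≡ 1, so λ ≡ 16·16 ≡ 41.
  x = λ² - 19 - 19 = 1681 - 38 ≡ 9; y = λ·(19 - 9) - 39 ≡ 27. → (9, 27)
3G: (9, 27) + (19, 39). λ = (39 - 27)/(19 - 9) ≡ 12/10 mod 43. 10⁻¹ ≡ 13 (mod 43), so λ ≡ 27.
  x = λ² - 9 - 19 = 729 - 28 ≡ 13; y = λ·(9 - 13) - 27 ≡ 37. → (13, 37)
4G: (13, 37) + (19, 39). λ = (39 - 37)/(19 - 13) ≡ 2/6 mod 43. 6⁻¹ ≡ 36 (mod 43) since 6·36 = 216 ≡ 1, so λ ≡ 29.
  x = λ² - 13 - 19 = 841 - 32 ≡ 35; y = λ·(13 - 35) - 37 ≡ 13. → (35, 13)
5G: (35, 13) + (19, 39). λ = (39 - 13)/(19 - 35) ≡ 26/27 mod 43. 27⁻¹ ≡ 8 (mod 43), so λ ≡ 36.
  x = λ² - 35 - 19 = 1296 - 54 ≡ 38; y = λ·(35 - 38) - 13 ≡ 8. → (38, 8)
6G: (38, 8) + (19, 39). λ = (39 - 8)/(19 - 38) ≡ 31/24 mod 43. 24⁻¹ ≡ 9 (mod 43), so λ ≡ 21.
  x = λ² - 38 - 19 = 441 - 57 ≡ 40; y = λ·(38 - 40) - 8 ≡ 36. → (40, 36)

(40, 36)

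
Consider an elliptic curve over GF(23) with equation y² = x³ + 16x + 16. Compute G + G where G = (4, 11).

tangent at (4, 11): λ = (3·4² + 16)/(2·11) ≡ 18/22. 22⁻¹ ≡ 22 (mod 23), so λ ≡ 18·22 ≡ 5.
  x = λ² - 4 - 4 = 25 - 8 ≡ 17; y = λ·(4 - 17) - 11 ≡ 16. → (17, 16)

(17, 16)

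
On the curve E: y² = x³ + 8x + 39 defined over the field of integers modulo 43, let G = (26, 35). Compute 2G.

(29, 35)

tangent at (26, 35): λ = (3·26² + 8)/(2·35) ≡ 15/27. 27⁻¹ ≡ 8 (mod 43) since 27·8 = 216 ≡ 1, so λ ≡ 15·8 ≡ 34.
  x = λ² - 26 - 26 = 1156 - 52 ≡ 29; y = λ·(26 - 29) - 35 ≡ 35. → (29, 35)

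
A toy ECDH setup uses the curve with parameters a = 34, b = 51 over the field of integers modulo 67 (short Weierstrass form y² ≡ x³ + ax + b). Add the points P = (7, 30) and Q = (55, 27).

(44, 10)

(7, 30) + (55, 27). λ = (27 - 30)/(55 - 7) ≡ 64/48 mod 67. 48⁻¹ ≡ 7 (mod 67), so λ ≡ 46.
  x = λ² - 7 - 55 = 2116 - 62 ≡ 44; y = λ·(7 - 44) - 30 ≡ 10. → (44, 10)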